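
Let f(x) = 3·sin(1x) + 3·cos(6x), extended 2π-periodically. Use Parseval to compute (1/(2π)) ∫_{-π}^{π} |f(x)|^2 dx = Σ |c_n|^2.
Σ |c_n|^2 = 9

Expand |f|^2 and use orthogonality of {sin(nx), cos(mx)} on [-π, π]:
  ∫_{-π}^{π} sin(nx)^2 dx = π, ∫ cos(mx)^2 dx = π, and cross terms integrate to 0.
So ∫_{-π}^{π} f(x)^2 dx = 3^2 · π + 3^2 · π = (9 + 9)π.
Divide by 2π: (9 + 9)/2 = 9.
By Parseval, this equals Σ |c_n|^2.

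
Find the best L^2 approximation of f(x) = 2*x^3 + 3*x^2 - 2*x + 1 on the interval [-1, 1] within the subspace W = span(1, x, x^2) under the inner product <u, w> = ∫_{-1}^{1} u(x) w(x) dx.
g(x) = 3*x^2 - 4*x/5 + 1

The best approximation g ∈ W is the orthogonal projection of f onto W. Writing g = a_0 + a_1 x + a_2 x^2, the coefficients solve the normal equations G · a = b where
  G_{ij} = <φ_i, φ_j> and b_i = <f, φ_i>, with φ_0 = 1, φ_1 = x, φ_2 = x^2.
G =
  [2, 0, 2/3]
  [0, 2/3, 0]
  [2/3, 0, 2/5],
b = (4, -8/15, 28/15).
Solving gives a_0 = 1, a_1 = -4/5, a_2 = 3, so
  g(x) = 3*x^2 - 4*x/5 + 1.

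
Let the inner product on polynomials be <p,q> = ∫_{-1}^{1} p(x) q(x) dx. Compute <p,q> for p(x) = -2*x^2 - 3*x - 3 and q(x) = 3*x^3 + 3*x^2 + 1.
<p,q> = -58/3

Expand the product: p(x)·q(x) = -6*x^5 - 15*x^4 - 18*x^3 - 11*x^2 - 3*x - 3.
∫_{-1}^{1} of each monomial x^k gives [2/(k+1) if k even, 0 if k odd]. Integrating term-by-term (or equivalently evaluating the antiderivative F(x) = -x^6 - 3*x^5 - 9*x^4/2 - 11*x^3/3 - 3*x^2/2 - 3*x at the endpoints):
  F(1) − F(−1) = -50/3 − (8/3) = -58/3.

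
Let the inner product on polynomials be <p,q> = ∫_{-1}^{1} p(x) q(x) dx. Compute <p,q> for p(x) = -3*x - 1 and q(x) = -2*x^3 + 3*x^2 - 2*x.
<p,q> = 22/5

Expand the product: p(x)·q(x) = 6*x^4 - 7*x^3 + 3*x^2 + 2*x.
∫_{-1}^{1} of each monomial x^k gives [2/(k+1) if k even, 0 if k odd]. Integrating term-by-term (or equivalently evaluating the antiderivative F(x) = 6*x^5/5 - 7*x^4/4 + x^3 + x^2 at the endpoints):
  F(1) − F(−1) = 29/20 − (-59/20) = 22/5.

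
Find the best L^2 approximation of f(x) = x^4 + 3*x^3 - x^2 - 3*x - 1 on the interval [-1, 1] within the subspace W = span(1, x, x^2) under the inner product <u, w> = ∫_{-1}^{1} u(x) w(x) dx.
g(x) = -x^2/7 - 6*x/5 - 38/35

The best approximation g ∈ W is the orthogonal projection of f onto W. Writing g = a_0 + a_1 x + a_2 x^2, the coefficients solve the normal equations G · a = b where
  G_{ij} = <φ_i, φ_j> and b_i = <f, φ_i>, with φ_0 = 1, φ_1 = x, φ_2 = x^2.
G =
  [2, 0, 2/3]
  [0, 2/3, 0]
  [2/3, 0, 2/5],
b = (-34/15, -4/5, -82/105).
Solving gives a_0 = -38/35, a_1 = -6/5, a_2 = -1/7, so
  g(x) = -x^2/7 - 6*x/5 - 38/35.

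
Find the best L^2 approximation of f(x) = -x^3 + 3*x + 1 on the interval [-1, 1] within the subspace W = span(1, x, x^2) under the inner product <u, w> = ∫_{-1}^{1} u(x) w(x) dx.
g(x) = 12*x/5 + 1

The best approximation g ∈ W is the orthogonal projection of f onto W. Writing g = a_0 + a_1 x + a_2 x^2, the coefficients solve the normal equations G · a = b where
  G_{ij} = <φ_i, φ_j> and b_i = <f, φ_i>, with φ_0 = 1, φ_1 = x, φ_2 = x^2.
G =
  [2, 0, 2/3]
  [0, 2/3, 0]
  [2/3, 0, 2/5],
b = (2, 8/5, 2/3).
Solving gives a_0 = 1, a_1 = 12/5, a_2 = 0, so
  g(x) = 12*x/5 + 1.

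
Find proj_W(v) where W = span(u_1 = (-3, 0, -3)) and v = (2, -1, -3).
proj_W(v) = (-1/2, 0, -1/2)

Set up U = [u_1 | ... | u_1] ∈ R^(3×1). The projector onto W = col(U) is P = U (U^T U)^(-1) U^T.
Compute U^T U =
  [18],
and U^T v = (3).
Solve U^T U · c = U^T v for the coefficients: c = (1/6). The projection is proj_W(v) = U c.
Check: (v - proj_W(v)) · u_1 = 0  (should be 0).
Result: proj_W(v) = (-1/2, 0, -1/2).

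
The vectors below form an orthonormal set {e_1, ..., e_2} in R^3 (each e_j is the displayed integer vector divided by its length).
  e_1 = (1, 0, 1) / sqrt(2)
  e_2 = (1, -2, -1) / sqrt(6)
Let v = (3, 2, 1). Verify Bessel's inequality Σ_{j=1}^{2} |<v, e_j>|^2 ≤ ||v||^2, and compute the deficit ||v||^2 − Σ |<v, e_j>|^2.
Σ |<v, e_j>|^2 = 26/3; ||v||^2 = 14; deficit = 16/3

Write each e_j = u_j / sqrt(<u_j, u_j>) where u_j is the displayed integer vector. Then <v, e_j> = <v, u_j> / sqrt(<u_j, u_j>), so |<v, e_j>|^2 = <v, u_j>^2 / <u_j, u_j>.
Coefficients: <v, e_1> = 4/sqrt(2), <v, e_2> = -2/sqrt(6).
Square and sum: Σ |<v, e_j>|^2 = 26/3.
Compute ||v||^2 = v·v = 14.
Deficit = 14 − 26/3 = 16/3 ≥ 0, confirming Bessel's inequality. (The deficit equals ||v − Σ <v,e_j> e_j||^2, the squared distance from v to span{e_j}.)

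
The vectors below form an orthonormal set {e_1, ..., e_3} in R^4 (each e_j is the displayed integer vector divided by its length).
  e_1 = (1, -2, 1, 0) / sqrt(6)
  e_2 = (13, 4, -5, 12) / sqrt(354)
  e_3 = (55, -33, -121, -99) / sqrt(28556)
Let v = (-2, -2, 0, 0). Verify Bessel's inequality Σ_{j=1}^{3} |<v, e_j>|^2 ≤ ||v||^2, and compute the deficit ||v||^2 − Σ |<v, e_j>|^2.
Σ |<v, e_j>|^2 = 4; ||v||^2 = 8; deficit = 4

Write each e_j = u_j / sqrt(<u_j, u_j>) where u_j is the displayed integer vector. Then <v, e_j> = <v, u_j> / sqrt(<u_j, u_j>), so |<v, e_j>|^2 = <v, u_j>^2 / <u_j, u_j>.
Coefficients: <v, e_1> = 2/sqrt(6), <v, e_2> = -34/sqrt(354), <v, e_3> = -44/sqrt(28556).
Square and sum: Σ |<v, e_j>|^2 = 4.
Compute ||v||^2 = v·v = 8.
Deficit = 8 − 4 = 4 ≥ 0, confirming Bessel's inequality. (The deficit equals ||v − Σ <v,e_j> e_j||^2, the squared distance from v to span{e_j}.)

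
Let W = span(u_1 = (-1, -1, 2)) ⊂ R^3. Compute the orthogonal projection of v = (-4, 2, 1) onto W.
proj_W(v) = (-2/3, -2/3, 4/3)

Set up U = [u_1 | ... | u_1] ∈ R^(3×1). The projector onto W = col(U) is P = U (U^T U)^(-1) U^T.
Compute U^T U =
  [6],
and U^T v = (4).
Solve U^T U · c = U^T v for the coefficients: c = (2/3). The projection is proj_W(v) = U c.
Check: (v - proj_W(v)) · u_1 = 0  (should be 0).
Result: proj_W(v) = (-2/3, -2/3, 4/3).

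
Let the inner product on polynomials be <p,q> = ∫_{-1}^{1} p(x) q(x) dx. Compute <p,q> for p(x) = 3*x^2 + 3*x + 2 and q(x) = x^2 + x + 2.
<p,q> = 248/15

Expand the product: p(x)·q(x) = 3*x^4 + 6*x^3 + 11*x^2 + 8*x + 4.
∫_{-1}^{1} of each monomial x^k gives [2/(k+1) if k even, 0 if k odd]. Integrating term-by-term (or equivalently evaluating the antiderivative F(x) = 3*x^5/5 + 3*x^4/2 + 11*x^3/3 + 4*x^2 + 4*x at the endpoints):
  F(1) − F(−1) = 413/30 − (-83/30) = 248/15.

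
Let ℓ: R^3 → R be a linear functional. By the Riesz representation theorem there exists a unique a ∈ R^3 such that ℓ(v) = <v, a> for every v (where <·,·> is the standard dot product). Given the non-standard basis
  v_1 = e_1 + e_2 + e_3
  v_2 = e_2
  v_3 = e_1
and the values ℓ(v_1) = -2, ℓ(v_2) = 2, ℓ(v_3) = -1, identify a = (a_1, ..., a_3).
a = (-1, 2, -3)

Write a = (a_1, ..., a_3) in the standard basis. For each basis vector v_i, ℓ(v_i) = <v_i, a> is a linear equation in the a_j's. Collect the n equations into a matrix system V a = ℓ, where row i of V is v_i (expressed in the standard basis). Since V is invertible (lower-triangular with 1s on the diagonal, up to permutation), solve by back-substitution:
  V =
[[1, 1, 1],
 [0, 1, 0],
 [1, 0, 0]]
  V a = (-2, 2, -1)
Solving gives a = (-1, 2, -3).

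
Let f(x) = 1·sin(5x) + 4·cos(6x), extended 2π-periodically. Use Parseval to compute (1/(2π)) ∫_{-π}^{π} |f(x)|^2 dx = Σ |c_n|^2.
Σ |c_n|^2 = 17/2

Expand |f|^2 and use orthogonality of {sin(nx), cos(mx)} on [-π, π]:
  ∫_{-π}^{π} sin(nx)^2 dx = π, ∫ cos(mx)^2 dx = π, and cross terms integrate to 0.
So ∫_{-π}^{π} f(x)^2 dx = 1^2 · π + 4^2 · π = (1 + 16)π.
Divide by 2π: (1 + 16)/2 = 17/2.
By Parseval, this equals Σ |c_n|^2.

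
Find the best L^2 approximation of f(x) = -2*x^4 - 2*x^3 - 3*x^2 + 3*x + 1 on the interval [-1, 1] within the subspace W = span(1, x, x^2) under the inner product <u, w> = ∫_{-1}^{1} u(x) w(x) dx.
g(x) = -33*x^2/7 + 9*x/5 + 41/35

The best approximation g ∈ W is the orthogonal projection of f onto W. Writing g = a_0 + a_1 x + a_2 x^2, the coefficients solve the normal equations G · a = b where
  G_{ij} = <φ_i, φ_j> and b_i = <f, φ_i>, with φ_0 = 1, φ_1 = x, φ_2 = x^2.
G =
  [2, 0, 2/3]
  [0, 2/3, 0]
  [2/3, 0, 2/5],
b = (-4/5, 6/5, -116/105).
Solving gives a_0 = 41/35, a_1 = 9/5, a_2 = -33/7, so
  g(x) = -33*x^2/7 + 9*x/5 + 41/35.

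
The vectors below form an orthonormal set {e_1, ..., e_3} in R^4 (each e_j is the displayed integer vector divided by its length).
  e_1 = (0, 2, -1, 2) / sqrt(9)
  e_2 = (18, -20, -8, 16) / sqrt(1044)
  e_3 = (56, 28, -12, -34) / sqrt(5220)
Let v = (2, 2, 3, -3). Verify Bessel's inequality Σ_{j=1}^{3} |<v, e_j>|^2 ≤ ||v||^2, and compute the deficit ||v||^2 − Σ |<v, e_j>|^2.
Σ |<v, e_j>|^2 = 94/5; ||v||^2 = 26; deficit = 36/5

Write each e_j = u_j / sqrt(<u_j, u_j>) where u_j is the displayed integer vector. Then <v, e_j> = <v, u_j> / sqrt(<u_j, u_j>), so |<v, e_j>|^2 = <v, u_j>^2 / <u_j, u_j>.
Coefficients: <v, e_1> = -5/sqrt(9), <v, e_2> = -76/sqrt(1044), <v, e_3> = 234/sqrt(5220).
Square and sum: Σ |<v, e_j>|^2 = 94/5.
Compute ||v||^2 = v·v = 26.
Deficit = 26 − 94/5 = 36/5 ≥ 0, confirming Bessel's inequality. (The deficit equals ||v − Σ <v,e_j> e_j||^2, the squared distance from v to span{e_j}.)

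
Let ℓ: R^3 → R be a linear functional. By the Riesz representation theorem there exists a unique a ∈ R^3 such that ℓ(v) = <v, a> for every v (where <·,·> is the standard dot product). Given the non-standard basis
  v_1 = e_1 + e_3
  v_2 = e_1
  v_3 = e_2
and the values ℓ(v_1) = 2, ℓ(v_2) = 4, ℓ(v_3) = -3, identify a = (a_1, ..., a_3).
a = (4, -3, -2)

Write a = (a_1, ..., a_3) in the standard basis. For each basis vector v_i, ℓ(v_i) = <v_i, a> is a linear equation in the a_j's. Collect the n equations into a matrix system V a = ℓ, where row i of V is v_i (expressed in the standard basis). Since V is invertible (lower-triangular with 1s on the diagonal, up to permutation), solve by back-substitution:
  V =
[[1, 0, 1],
 [1, 0, 0],
 [0, 1, 0]]
  V a = (2, 4, -3)
Solving gives a = (4, -3, -2).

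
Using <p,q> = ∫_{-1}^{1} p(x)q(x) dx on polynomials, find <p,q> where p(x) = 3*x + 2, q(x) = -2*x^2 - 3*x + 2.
<p,q> = -2/3

Expand the product: p(x)·q(x) = -6*x^3 - 13*x^2 + 4.
∫_{-1}^{1} of each monomial x^k gives [2/(k+1) if k even, 0 if k odd]. Integrating term-by-term (or equivalently evaluating the antiderivative F(x) = -3*x^4/2 - 13*x^3/3 + 4*x at the endpoints):
  F(1) − F(−1) = -11/6 − (-7/6) = -2/3.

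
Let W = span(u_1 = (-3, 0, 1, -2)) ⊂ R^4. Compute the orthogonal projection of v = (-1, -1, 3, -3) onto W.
proj_W(v) = (-18/7, 0, 6/7, -12/7)

Set up U = [u_1 | ... | u_1] ∈ R^(4×1). The projector onto W = col(U) is P = U (U^T U)^(-1) U^T.
Compute U^T U =
  [14],
and U^T v = (12).
Solve U^T U · c = U^T v for the coefficients: c = (6/7). The projection is proj_W(v) = U c.
Check: (v - proj_W(v)) · u_1 = 0  (should be 0).
Result: proj_W(v) = (-18/7, 0, 6/7, -12/7).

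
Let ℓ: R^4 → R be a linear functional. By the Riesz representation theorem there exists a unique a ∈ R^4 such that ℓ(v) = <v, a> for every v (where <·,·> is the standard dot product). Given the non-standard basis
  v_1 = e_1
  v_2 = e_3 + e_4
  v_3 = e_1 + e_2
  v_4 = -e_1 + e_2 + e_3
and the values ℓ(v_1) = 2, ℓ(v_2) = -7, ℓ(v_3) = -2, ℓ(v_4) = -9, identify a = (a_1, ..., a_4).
a = (2, -4, -3, -4)

Write a = (a_1, ..., a_4) in the standard basis. For each basis vector v_i, ℓ(v_i) = <v_i, a> is a linear equation in the a_j's. Collect the n equations into a matrix system V a = ℓ, where row i of V is v_i (expressed in the standard basis). Since V is invertible (lower-triangular with 1s on the diagonal, up to permutation), solve by back-substitution:
  V =
[[1, 0, 0, 0],
 [0, 0, 1, 1],
 [1, 1, 0, 0],
 [-1, 1, 1, 0]]
  V a = (2, -7, -2, -9)
Solving gives a = (2, -4, -3, -4).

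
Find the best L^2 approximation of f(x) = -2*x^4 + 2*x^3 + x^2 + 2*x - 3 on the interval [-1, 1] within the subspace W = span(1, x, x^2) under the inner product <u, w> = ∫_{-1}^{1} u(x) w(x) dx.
g(x) = -5*x^2/7 + 16*x/5 - 99/35

The best approximation g ∈ W is the orthogonal projection of f onto W. Writing g = a_0 + a_1 x + a_2 x^2, the coefficients solve the normal equations G · a = b where
  G_{ij} = <φ_i, φ_j> and b_i = <f, φ_i>, with φ_0 = 1, φ_1 = x, φ_2 = x^2.
G =
  [2, 0, 2/3]
  [0, 2/3, 0]
  [2/3, 0, 2/5],
b = (-92/15, 32/15, -76/35).
Solving gives a_0 = -99/35, a_1 = 16/5, a_2 = -5/7, so
  g(x) = -5*x^2/7 + 16*x/5 - 99/35.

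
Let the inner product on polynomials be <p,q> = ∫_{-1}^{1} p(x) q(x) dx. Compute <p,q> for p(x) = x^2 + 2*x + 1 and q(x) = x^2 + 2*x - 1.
<p,q> = 16/15

Expand the product: p(x)·q(x) = x^4 + 4*x^3 + 4*x^2 - 1.
∫_{-1}^{1} of each monomial x^k gives [2/(k+1) if k even, 0 if k odd]. Integrating term-by-term (or equivalently evaluating the antiderivative F(x) = x^5/5 + x^4 + 4*x^3/3 - x at the endpoints):
  F(1) − F(−1) = 23/15 − (7/15) = 16/15.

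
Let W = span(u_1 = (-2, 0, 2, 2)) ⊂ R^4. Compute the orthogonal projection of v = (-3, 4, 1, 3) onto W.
proj_W(v) = (-7/3, 0, 7/3, 7/3)

Set up U = [u_1 | ... | u_1] ∈ R^(4×1). The projector onto W = col(U) is P = U (U^T U)^(-1) U^T.
Compute U^T U =
  [12],
and U^T v = (14).
Solve U^T U · c = U^T v for the coefficients: c = (7/6). The projection is proj_W(v) = U c.
Check: (v - proj_W(v)) · u_1 = 0  (should be 0).
Result: proj_W(v) = (-7/3, 0, 7/3, 7/3).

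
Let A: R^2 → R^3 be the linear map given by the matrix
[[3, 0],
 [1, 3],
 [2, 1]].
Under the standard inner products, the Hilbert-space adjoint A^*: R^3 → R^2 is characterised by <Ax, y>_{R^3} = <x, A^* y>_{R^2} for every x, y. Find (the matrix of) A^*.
A^* = A^T =
[[3, 1, 2],
 [0, 3, 1]]

For real matrices with standard dot products, the defining identity <Ax, y> = <x, A^* y> gives (Ax)^T y = x^T (A^*) y, i.e. x^T A^T y = x^T (A^*) y. Since this holds for all x, y, we must have A^* = A^T. Therefore
A^* =
[[3, 1, 2],
 [0, 3, 1]].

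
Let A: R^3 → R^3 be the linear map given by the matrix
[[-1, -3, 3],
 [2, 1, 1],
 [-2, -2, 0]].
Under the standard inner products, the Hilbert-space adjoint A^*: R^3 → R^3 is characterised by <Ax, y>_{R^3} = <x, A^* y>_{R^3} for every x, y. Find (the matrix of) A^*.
A^* = A^T =
[[-1, 2, -2],
 [-3, 1, -2],
 [3, 1, 0]]

For real matrices with standard dot products, the defining identity <Ax, y> = <x, A^* y> gives (Ax)^T y = x^T (A^*) y, i.e. x^T A^T y = x^T (A^*) y. Since this holds for all x, y, we must have A^* = A^T. Therefore
A^* =
[[-1, 2, -2],
 [-3, 1, -2],
 [3, 1, 0]].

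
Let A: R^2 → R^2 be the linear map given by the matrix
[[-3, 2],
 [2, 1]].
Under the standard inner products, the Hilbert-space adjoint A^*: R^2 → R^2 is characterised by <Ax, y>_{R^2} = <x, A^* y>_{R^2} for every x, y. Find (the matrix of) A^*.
A^* = A^T =
[[-3, 2],
 [2, 1]]

For real matrices with standard dot products, the defining identity <Ax, y> = <x, A^* y> gives (Ax)^T y = x^T (A^*) y, i.e. x^T A^T y = x^T (A^*) y. Since this holds for all x, y, we must have A^* = A^T. Therefore
A^* =
[[-3, 2],
 [2, 1]].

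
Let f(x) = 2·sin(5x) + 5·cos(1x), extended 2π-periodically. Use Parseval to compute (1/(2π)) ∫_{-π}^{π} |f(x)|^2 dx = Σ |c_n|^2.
Σ |c_n|^2 = 29/2

Expand |f|^2 and use orthogonality of {sin(nx), cos(mx)} on [-π, π]:
  ∫_{-π}^{π} sin(nx)^2 dx = π, ∫ cos(mx)^2 dx = π, and cross terms integrate to 0.
So ∫_{-π}^{π} f(x)^2 dx = 2^2 · π + 5^2 · π = (4 + 25)π.
Divide by 2π: (4 + 25)/2 = 29/2.
By Parseval, this equals Σ |c_n|^2.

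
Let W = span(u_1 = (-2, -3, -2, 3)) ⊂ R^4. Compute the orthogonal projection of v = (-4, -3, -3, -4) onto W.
proj_W(v) = (-11/13, -33/26, -11/13, 33/26)

Set up U = [u_1 | ... | u_1] ∈ R^(4×1). The projector onto W = col(U) is P = U (U^T U)^(-1) U^T.
Compute U^T U =
  [26],
and U^T v = (11).
Solve U^T U · c = U^T v for the coefficients: c = (11/26). The projection is proj_W(v) = U c.
Check: (v - proj_W(v)) · u_1 = 0  (should be 0).
Result: proj_W(v) = (-11/13, -33/26, -11/13, 33/26).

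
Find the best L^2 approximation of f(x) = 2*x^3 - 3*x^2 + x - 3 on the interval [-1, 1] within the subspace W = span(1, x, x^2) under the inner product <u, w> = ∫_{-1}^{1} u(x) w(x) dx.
g(x) = -3*x^2 + 11*x/5 - 3

The best approximation g ∈ W is the orthogonal projection of f onto W. Writing g = a_0 + a_1 x + a_2 x^2, the coefficients solve the normal equations G · a = b where
  G_{ij} = <φ_i, φ_j> and b_i = <f, φ_i>, with φ_0 = 1, φ_1 = x, φ_2 = x^2.
G =
  [2, 0, 2/3]
  [0, 2/3, 0]
  [2/3, 0, 2/5],
b = (-8, 22/15, -16/5).
Solving gives a_0 = -3, a_1 = 11/5, a_2 = -3, so
  g(x) = -3*x^2 + 11*x/5 - 3.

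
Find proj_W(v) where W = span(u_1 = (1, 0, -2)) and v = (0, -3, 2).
proj_W(v) = (-4/5, 0, 8/5)

Set up U = [u_1 | ... | u_1] ∈ R^(3×1). The projector onto W = col(U) is P = U (U^T U)^(-1) U^T.
Compute U^T U =
  [5],
and U^T v = (-4).
Solve U^T U · c = U^T v for the coefficients: c = (-4/5). The projection is proj_W(v) = U c.
Check: (v - proj_W(v)) · u_1 = 0  (should be 0).
Result: proj_W(v) = (-4/5, 0, 8/5).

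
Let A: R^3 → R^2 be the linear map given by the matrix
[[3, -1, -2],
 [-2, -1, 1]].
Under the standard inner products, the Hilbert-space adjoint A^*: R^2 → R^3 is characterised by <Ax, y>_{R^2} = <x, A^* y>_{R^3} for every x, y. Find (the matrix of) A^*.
A^* = A^T =
[[3, -2],
 [-1, -1],
 [-2, 1]]

For real matrices with standard dot products, the defining identity <Ax, y> = <x, A^* y> gives (Ax)^T y = x^T (A^*) y, i.e. x^T A^T y = x^T (A^*) y. Since this holds for all x, y, we must have A^* = A^T. Therefore
A^* =
[[3, -2],
 [-1, -1],
 [-2, 1]].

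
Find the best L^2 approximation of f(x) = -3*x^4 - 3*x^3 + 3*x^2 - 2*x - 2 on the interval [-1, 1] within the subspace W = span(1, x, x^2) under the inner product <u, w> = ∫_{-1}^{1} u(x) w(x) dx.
g(x) = 3*x^2/7 - 19*x/5 - 61/35

The best approximation g ∈ W is the orthogonal projection of f onto W. Writing g = a_0 + a_1 x + a_2 x^2, the coefficients solve the normal equations G · a = b where
  G_{ij} = <φ_i, φ_j> and b_i = <f, φ_i>, with φ_0 = 1, φ_1 = x, φ_2 = x^2.
G =
  [2, 0, 2/3]
  [0, 2/3, 0]
  [2/3, 0, 2/5],
b = (-16/5, -38/15, -104/105).
Solving gives a_0 = -61/35, a_1 = -19/5, a_2 = 3/7, so
  g(x) = 3*x^2/7 - 19*x/5 - 61/35.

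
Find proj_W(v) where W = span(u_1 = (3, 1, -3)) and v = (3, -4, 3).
proj_W(v) = (-12/19, -4/19, 12/19)

Set up U = [u_1 | ... | u_1] ∈ R^(3×1). The projector onto W = col(U) is P = U (U^T U)^(-1) U^T.
Compute U^T U =
  [19],
and U^T v = (-4).
Solve U^T U · c = U^T v for the coefficients: c = (-4/19). The projection is proj_W(v) = U c.
Check: (v - proj_W(v)) · u_1 = 0  (should be 0).
Result: proj_W(v) = (-12/19, -4/19, 12/19).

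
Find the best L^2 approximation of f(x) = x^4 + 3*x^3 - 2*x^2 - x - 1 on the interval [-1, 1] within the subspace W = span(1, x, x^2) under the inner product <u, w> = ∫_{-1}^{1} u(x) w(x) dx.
g(x) = -8*x^2/7 + 4*x/5 - 38/35

The best approximation g ∈ W is the orthogonal projection of f onto W. Writing g = a_0 + a_1 x + a_2 x^2, the coefficients solve the normal equations G · a = b where
  G_{ij} = <φ_i, φ_j> and b_i = <f, φ_i>, with φ_0 = 1, φ_1 = x, φ_2 = x^2.
G =
  [2, 0, 2/3]
  [0, 2/3, 0]
  [2/3, 0, 2/5],
b = (-44/15, 8/15, -124/105).
Solving gives a_0 = -38/35, a_1 = 4/5, a_2 = -8/7, so
  g(x) = -8*x^2/7 + 4*x/5 - 38/35.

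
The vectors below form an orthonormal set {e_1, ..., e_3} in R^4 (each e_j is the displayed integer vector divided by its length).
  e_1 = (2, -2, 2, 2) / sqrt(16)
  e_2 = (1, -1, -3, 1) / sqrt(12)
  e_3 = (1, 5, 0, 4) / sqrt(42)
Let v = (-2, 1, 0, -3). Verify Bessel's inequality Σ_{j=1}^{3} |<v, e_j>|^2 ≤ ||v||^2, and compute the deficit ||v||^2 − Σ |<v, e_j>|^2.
Σ |<v, e_j>|^2 = 195/14; ||v||^2 = 14; deficit = 1/14

Write each e_j = u_j / sqrt(<u_j, u_j>) where u_j is the displayed integer vector. Then <v, e_j> = <v, u_j> / sqrt(<u_j, u_j>), so |<v, e_j>|^2 = <v, u_j>^2 / <u_j, u_j>.
Coefficients: <v, e_1> = -12/sqrt(16), <v, e_2> = -6/sqrt(12), <v, e_3> = -9/sqrt(42).
Square and sum: Σ |<v, e_j>|^2 = 195/14.
Compute ||v||^2 = v·v = 14.
Deficit = 14 − 195/14 = 1/14 ≥ 0, confirming Bessel's inequality. (The deficit equals ||v − Σ <v,e_j> e_j||^2, the squared distance from v to span{e_j}.)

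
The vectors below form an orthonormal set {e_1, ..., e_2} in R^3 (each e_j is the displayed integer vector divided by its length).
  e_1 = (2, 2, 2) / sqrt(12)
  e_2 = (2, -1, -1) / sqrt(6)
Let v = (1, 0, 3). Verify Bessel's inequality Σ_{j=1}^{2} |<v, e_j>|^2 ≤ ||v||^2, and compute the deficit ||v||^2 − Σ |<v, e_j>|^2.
Σ |<v, e_j>|^2 = 11/2; ||v||^2 = 10; deficit = 9/2

Write each e_j = u_j / sqrt(<u_j, u_j>) where u_j is the displayed integer vector. Then <v, e_j> = <v, u_j> / sqrt(<u_j, u_j>), so |<v, e_j>|^2 = <v, u_j>^2 / <u_j, u_j>.
Coefficients: <v, e_1> = 8/sqrt(12), <v, e_2> = -1/sqrt(6).
Square and sum: Σ |<v, e_j>|^2 = 11/2.
Compute ||v||^2 = v·v = 10.
Deficit = 10 − 11/2 = 9/2 ≥ 0, confirming Bessel's inequality. (The deficit equals ||v − Σ <v,e_j> e_j||^2, the squared distance from v to span{e_j}.)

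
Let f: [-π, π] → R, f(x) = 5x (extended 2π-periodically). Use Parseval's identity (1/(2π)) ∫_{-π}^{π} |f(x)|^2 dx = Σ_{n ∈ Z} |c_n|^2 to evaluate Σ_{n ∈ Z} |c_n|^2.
Σ |c_n|^2 = 25π^2/3

Expand and integrate term by term over [-π, π]:
  ∫ (5x)^2 dx = 25·(2π^3/3); ∫ 2·5·(0)·x dx = 0 (odd integrand); ∫ 0^2 dx = 0·2π.
So (1/(2π)) ∫_{-π}^{π} (5x)^2 dx = 25π^2/3 + 0 = 25π^2/3.
Parseval ⇒ Σ |c_n|^2 = 25π^2/3.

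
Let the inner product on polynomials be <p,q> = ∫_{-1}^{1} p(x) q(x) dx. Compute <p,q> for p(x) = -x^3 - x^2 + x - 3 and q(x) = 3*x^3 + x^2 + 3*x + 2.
<p,q> = -1532/105

Expand the product: p(x)·q(x) = -3*x^6 - 4*x^5 - x^4 - 13*x^3 - 2*x^2 - 7*x - 6.
∫_{-1}^{1} of each monomial x^k gives [2/(k+1) if k even, 0 if k odd]. Integrating term-by-term (or equivalently evaluating the antiderivative F(x) = -3*x^7/7 - 2*x^6/3 - x^5/5 - 13*x^4/4 - 2*x^3/3 - 7*x^2/2 - 6*x at the endpoints):
  F(1) − F(−1) = -6179/420 − (-17/140) = -1532/105.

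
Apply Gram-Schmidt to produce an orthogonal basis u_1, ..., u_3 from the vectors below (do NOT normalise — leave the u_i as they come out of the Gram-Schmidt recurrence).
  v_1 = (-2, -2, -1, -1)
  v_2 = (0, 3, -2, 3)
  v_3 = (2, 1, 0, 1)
Orthogonal basis:
  u_1 = (-2, -2, -1, -1)
  u_2 = (-7/5, 8/5, -27/10, 23/10)
  u_3 = (118/171, -86/171, -10/19, 26/171)

Apply the Gram-Schmidt recurrence
  u_1 = v_1
  u_i = v_i − Σ_{j<i} ((v_i · u_j) / (u_j · u_j)) · u_j.

Step by step this gives:
  u_1 = (-2, -2, -1, -1)
  u_2 = (-7/5, 8/5, -27/10, 23/10)
  u_3 = (118/171, -86/171, -10/19, 26/171)

Orthogonality check:
  u_2 · u_1 = 0 (should be 0)
  u_3 · u_1 = 0 (should be 0)
  u_3 · u_2 = 0 (should be 0)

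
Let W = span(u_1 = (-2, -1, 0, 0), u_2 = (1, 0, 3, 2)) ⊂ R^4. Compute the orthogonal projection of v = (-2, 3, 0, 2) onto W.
proj_W(v) = (-4/11, -3/11, 6/11, 4/11)

Set up U = [u_1 | ... | u_2] ∈ R^(4×2). The projector onto W = col(U) is P = U (U^T U)^(-1) U^T.
Compute U^T U =
  [5, -2]
  [-2, 14],
and U^T v = (1, 2).
Solve U^T U · c = U^T v for the coefficients: c = (3/11, 2/11). The projection is proj_W(v) = U c.
Check: (v - proj_W(v)) · u_1 = 0  (should be 0).
Check: (v - proj_W(v)) · u_2 = 0  (should be 0).
Result: proj_W(v) = (-4/11, -3/11, 6/11, 4/11).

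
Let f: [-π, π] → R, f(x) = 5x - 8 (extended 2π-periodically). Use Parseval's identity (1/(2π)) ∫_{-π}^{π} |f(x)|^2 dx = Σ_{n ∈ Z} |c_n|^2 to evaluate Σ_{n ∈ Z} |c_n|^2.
Σ |c_n|^2 = 25π^2/3 + 64

Expand and integrate term by term over [-π, π]:
  ∫ (5x)^2 dx = 25·(2π^3/3); ∫ 2·5·(-8)·x dx = 0 (odd integrand); ∫ (-8)^2 dx = 64·2π.
So (1/(2π)) ∫_{-π}^{π} (5x - 8)^2 dx = 25π^2/3 + 64 = 25π^2/3 + 64.
Parseval ⇒ Σ |c_n|^2 = 25π^2/3 + 64.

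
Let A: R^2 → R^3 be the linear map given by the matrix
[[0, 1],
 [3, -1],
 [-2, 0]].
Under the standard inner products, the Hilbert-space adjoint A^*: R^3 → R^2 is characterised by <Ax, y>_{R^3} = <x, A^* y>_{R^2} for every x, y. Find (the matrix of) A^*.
A^* = A^T =
[[0, 3, -2],
 [1, -1, 0]]

For real matrices with standard dot products, the defining identity <Ax, y> = <x, A^* y> gives (Ax)^T y = x^T (A^*) y, i.e. x^T A^T y = x^T (A^*) y. Since this holds for all x, y, we must have A^* = A^T. Therefore
A^* =
[[0, 3, -2],
 [1, -1, 0]].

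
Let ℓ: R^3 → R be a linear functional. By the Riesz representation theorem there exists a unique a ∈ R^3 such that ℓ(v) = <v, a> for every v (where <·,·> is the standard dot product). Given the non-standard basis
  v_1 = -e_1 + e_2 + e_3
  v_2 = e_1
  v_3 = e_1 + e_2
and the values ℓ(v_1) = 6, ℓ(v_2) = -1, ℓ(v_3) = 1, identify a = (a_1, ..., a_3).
a = (-1, 2, 3)

Write a = (a_1, ..., a_3) in the standard basis. For each basis vector v_i, ℓ(v_i) = <v_i, a> is a linear equation in the a_j's. Collect the n equations into a matrix system V a = ℓ, where row i of V is v_i (expressed in the standard basis). Since V is invertible (lower-triangular with 1s on the diagonal, up to permutation), solve by back-substitution:
  V =
[[-1, 1, 1],
 [1, 0, 0],
 [1, 1, 0]]
  V a = (6, -1, 1)
Solving gives a = (-1, 2, 3).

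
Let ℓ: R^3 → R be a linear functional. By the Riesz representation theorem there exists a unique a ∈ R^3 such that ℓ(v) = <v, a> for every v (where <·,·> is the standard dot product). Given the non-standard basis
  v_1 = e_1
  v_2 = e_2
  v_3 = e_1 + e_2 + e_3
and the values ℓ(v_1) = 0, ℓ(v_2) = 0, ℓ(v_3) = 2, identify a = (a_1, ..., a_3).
a = (0, 0, 2)

Write a = (a_1, ..., a_3) in the standard basis. For each basis vector v_i, ℓ(v_i) = <v_i, a> is a linear equation in the a_j's. Collect the n equations into a matrix system V a = ℓ, where row i of V is v_i (expressed in the standard basis). Since V is invertible (lower-triangular with 1s on the diagonal, up to permutation), solve by back-substitution:
  V =
[[1, 0, 0],
 [0, 1, 0],
 [1, 1, 1]]
  V a = (0, 0, 2)
Solving gives a = (0, 0, 2).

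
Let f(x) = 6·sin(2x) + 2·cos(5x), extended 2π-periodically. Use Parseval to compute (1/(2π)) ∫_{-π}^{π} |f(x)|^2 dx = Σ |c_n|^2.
Σ |c_n|^2 = 20

Expand |f|^2 and use orthogonality of {sin(nx), cos(mx)} on [-π, π]:
  ∫_{-π}^{π} sin(nx)^2 dx = π, ∫ cos(mx)^2 dx = π, and cross terms integrate to 0.
So ∫_{-π}^{π} f(x)^2 dx = 6^2 · π + 2^2 · π = (36 + 4)π.
Divide by 2π: (36 + 4)/2 = 20.
By Parseval, this equals Σ |c_n|^2.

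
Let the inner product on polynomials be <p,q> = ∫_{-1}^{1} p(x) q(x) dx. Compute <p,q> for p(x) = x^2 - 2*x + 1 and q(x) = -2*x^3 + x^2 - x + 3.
<p,q> = 12

Expand the product: p(x)·q(x) = -2*x^5 + 5*x^4 - 5*x^3 + 6*x^2 - 7*x + 3.
∫_{-1}^{1} of each monomial x^k gives [2/(k+1) if k even, 0 if k odd]. Integrating term-by-term (or equivalently evaluating the antiderivative F(x) = -x^6/3 + x^5 - 5*x^4/4 + 2*x^3 - 7*x^2/2 + 3*x at the endpoints):
  F(1) − F(−1) = 11/12 − (-133/12) = 12.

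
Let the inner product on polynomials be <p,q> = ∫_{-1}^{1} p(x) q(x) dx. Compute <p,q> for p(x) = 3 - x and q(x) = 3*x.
<p,q> = -2

Expand the product: p(x)·q(x) = -3*x^2 + 9*x.
∫_{-1}^{1} of each monomial x^k gives [2/(k+1) if k even, 0 if k odd]. Integrating term-by-term (or equivalently evaluating the antiderivative F(x) = -x^3 + 9*x^2/2 at the endpoints):
  F(1) − F(−1) = 7/2 − (11/2) = -2.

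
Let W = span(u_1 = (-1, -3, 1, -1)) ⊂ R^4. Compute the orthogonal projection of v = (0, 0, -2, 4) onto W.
proj_W(v) = (1/2, 3/2, -1/2, 1/2)

Set up U = [u_1 | ... | u_1] ∈ R^(4×1). The projector onto W = col(U) is P = U (U^T U)^(-1) U^T.
Compute U^T U =
  [12],
and U^T v = (-6).
Solve U^T U · c = U^T v for the coefficients: c = (-1/2). The projection is proj_W(v) = U c.
Check: (v - proj_W(v)) · u_1 = 0  (should be 0).
Result: proj_W(v) = (1/2, 3/2, -1/2, 1/2).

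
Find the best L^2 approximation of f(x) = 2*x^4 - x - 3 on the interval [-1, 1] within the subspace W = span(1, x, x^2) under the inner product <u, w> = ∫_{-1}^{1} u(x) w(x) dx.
g(x) = 12*x^2/7 - x - 111/35

The best approximation g ∈ W is the orthogonal projection of f onto W. Writing g = a_0 + a_1 x + a_2 x^2, the coefficients solve the normal equations G · a = b where
  G_{ij} = <φ_i, φ_j> and b_i = <f, φ_i>, with φ_0 = 1, φ_1 = x, φ_2 = x^2.
G =
  [2, 0, 2/3]
  [0, 2/3, 0]
  [2/3, 0, 2/5],
b = (-26/5, -2/3, -10/7).
Solving gives a_0 = -111/35, a_1 = -1, a_2 = 12/7, so
  g(x) = 12*x^2/7 - x - 111/35.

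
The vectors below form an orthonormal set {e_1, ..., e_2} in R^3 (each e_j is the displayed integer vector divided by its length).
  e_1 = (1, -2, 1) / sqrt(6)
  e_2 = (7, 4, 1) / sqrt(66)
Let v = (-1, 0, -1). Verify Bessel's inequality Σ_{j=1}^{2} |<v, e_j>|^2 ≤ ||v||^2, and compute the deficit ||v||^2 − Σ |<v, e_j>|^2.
Σ |<v, e_j>|^2 = 18/11; ||v||^2 = 2; deficit = 4/11

Write each e_j = u_j / sqrt(<u_j, u_j>) where u_j is the displayed integer vector. Then <v, e_j> = <v, u_j> / sqrt(<u_j, u_j>), so |<v, e_j>|^2 = <v, u_j>^2 / <u_j, u_j>.
Coefficients: <v, e_1> = -2/sqrt(6), <v, e_2> = -8/sqrt(66).
Square and sum: Σ |<v, e_j>|^2 = 18/11.
Compute ||v||^2 = v·v = 2.
Deficit = 2 − 18/11 = 4/11 ≥ 0, confirming Bessel's inequality. (The deficit equals ||v − Σ <v,e_j> e_j||^2, the squared distance from v to span{e_j}.)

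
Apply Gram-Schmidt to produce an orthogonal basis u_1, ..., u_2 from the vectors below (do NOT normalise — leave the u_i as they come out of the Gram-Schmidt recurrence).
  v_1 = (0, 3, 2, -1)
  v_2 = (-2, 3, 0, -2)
Orthogonal basis:
  u_1 = (0, 3, 2, -1)
  u_2 = (-2, 9/14, -11/7, -17/14)

Apply the Gram-Schmidt recurrence
  u_1 = v_1
  u_i = v_i − Σ_{j<i} ((v_i · u_j) / (u_j · u_j)) · u_j.

Step by step this gives:
  u_1 = (0, 3, 2, -1)
  u_2 = (-2, 9/14, -11/7, -17/14)

Orthogonality check:
  u_2 · u_1 = 0 (should be 0)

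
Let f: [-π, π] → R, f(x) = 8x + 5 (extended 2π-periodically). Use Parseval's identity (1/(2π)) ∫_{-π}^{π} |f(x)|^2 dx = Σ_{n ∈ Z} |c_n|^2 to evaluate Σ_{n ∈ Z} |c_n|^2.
Σ |c_n|^2 = 64π^2/3 + 25

Expand and integrate term by term over [-π, π]:
  ∫ (8x)^2 dx = 64·(2π^3/3); ∫ 2·8·(5)·x dx = 0 (odd integrand); ∫ 5^2 dx = 25·2π.
So (1/(2π)) ∫_{-π}^{π} (8x + 5)^2 dx = 64π^2/3 + 25 = 64π^2/3 + 25.
Parseval ⇒ Σ |c_n|^2 = 64π^2/3 + 25.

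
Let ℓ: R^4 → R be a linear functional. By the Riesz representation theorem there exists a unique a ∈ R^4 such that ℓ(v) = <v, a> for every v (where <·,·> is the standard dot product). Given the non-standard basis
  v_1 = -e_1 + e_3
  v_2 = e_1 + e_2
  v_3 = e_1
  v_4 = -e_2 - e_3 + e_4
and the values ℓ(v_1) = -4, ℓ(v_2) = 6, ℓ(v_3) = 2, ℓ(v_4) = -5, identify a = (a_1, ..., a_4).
a = (2, 4, -2, -3)

Write a = (a_1, ..., a_4) in the standard basis. For each basis vector v_i, ℓ(v_i) = <v_i, a> is a linear equation in the a_j's. Collect the n equations into a matrix system V a = ℓ, where row i of V is v_i (expressed in the standard basis). Since V is invertible (lower-triangular with 1s on the diagonal, up to permutation), solve by back-substitution:
  V =
[[-1, 0, 1, 0],
 [1, 1, 0, 0],
 [1, 0, 0, 0],
 [0, -1, -1, 1]]
  V a = (-4, 6, 2, -5)
Solving gives a = (2, 4, -2, -3).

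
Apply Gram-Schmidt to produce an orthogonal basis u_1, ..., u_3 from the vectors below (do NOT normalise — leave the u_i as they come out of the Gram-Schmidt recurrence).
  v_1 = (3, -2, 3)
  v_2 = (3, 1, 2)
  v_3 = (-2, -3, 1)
Orthogonal basis:
  u_1 = (3, -2, 3)
  u_2 = (27/22, 24/11, 5/22)
  u_3 = (-98/139, 42/139, 126/139)

Apply the Gram-Schmidt recurrence
  u_1 = v_1
  u_i = v_i − Σ_{j<i} ((v_i · u_j) / (u_j · u_j)) · u_j.

Step by step this gives:
  u_1 = (3, -2, 3)
  u_2 = (27/22, 24/11, 5/22)
  u_3 = (-98/139, 42/139, 126/139)

Orthogonality check:
  u_2 · u_1 = 0 (should be 0)
  u_3 · u_1 = 0 (should be 0)
  u_3 · u_2 = 0 (should be 0)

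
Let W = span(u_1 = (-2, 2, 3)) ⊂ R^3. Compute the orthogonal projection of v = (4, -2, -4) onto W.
proj_W(v) = (48/17, -48/17, -72/17)

Set up U = [u_1 | ... | u_1] ∈ R^(3×1). The projector onto W = col(U) is P = U (U^T U)^(-1) U^T.
Compute U^T U =
  [17],
and U^T v = (-24).
Solve U^T U · c = U^T v for the coefficients: c = (-24/17). The projection is proj_W(v) = U c.
Check: (v - proj_W(v)) · u_1 = 0  (should be 0).
Result: proj_W(v) = (48/17, -48/17, -72/17).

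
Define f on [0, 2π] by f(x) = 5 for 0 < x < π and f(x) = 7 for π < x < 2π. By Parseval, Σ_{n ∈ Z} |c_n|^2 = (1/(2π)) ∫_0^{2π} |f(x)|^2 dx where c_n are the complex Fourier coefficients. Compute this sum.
Σ |c_n|^2 = 37

Parseval equates the L^2 energy of f (normalised by 1/(2π)) with the ℓ^2 sum of its Fourier coefficients: (1/(2π)) ∫_0^{2π} |f|^2 = Σ |c_n|^2.
Compute the left side: (1/(2π)) [∫_0^π 5^2 dx + ∫_π^{2π} 7^2 dx] = (1/(2π)) · (25π + 49π) = (25 + 49)/2 = 37.
So Σ_{n ∈ Z} |c_n|^2 = 37.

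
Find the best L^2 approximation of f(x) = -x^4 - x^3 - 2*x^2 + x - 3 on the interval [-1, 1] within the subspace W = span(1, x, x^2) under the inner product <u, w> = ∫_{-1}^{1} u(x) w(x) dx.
g(x) = -20*x^2/7 + 2*x/5 - 102/35

The best approximation g ∈ W is the orthogonal projection of f onto W. Writing g = a_0 + a_1 x + a_2 x^2, the coefficients solve the normal equations G · a = b where
  G_{ij} = <φ_i, φ_j> and b_i = <f, φ_i>, with φ_0 = 1, φ_1 = x, φ_2 = x^2.
G =
  [2, 0, 2/3]
  [0, 2/3, 0]
  [2/3, 0, 2/5],
b = (-116/15, 4/15, -108/35).
Solving gives a_0 = -102/35, a_1 = 2/5, a_2 = -20/7, so
  g(x) = -20*x^2/7 + 2*x/5 - 102/35.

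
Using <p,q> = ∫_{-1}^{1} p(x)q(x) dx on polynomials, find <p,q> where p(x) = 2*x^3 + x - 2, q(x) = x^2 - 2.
<p,q> = 20/3

Expand the product: p(x)·q(x) = 2*x^5 - 3*x^3 - 2*x^2 - 2*x + 4.
∫_{-1}^{1} of each monomial x^k gives [2/(k+1) if k even, 0 if k odd]. Integrating term-by-term (or equivalently evaluating the antiderivative F(x) = x^6/3 - 3*x^4/4 - 2*x^3/3 - x^2 + 4*x at the endpoints):
  F(1) − F(−1) = 23/12 − (-19/4) = 20/3.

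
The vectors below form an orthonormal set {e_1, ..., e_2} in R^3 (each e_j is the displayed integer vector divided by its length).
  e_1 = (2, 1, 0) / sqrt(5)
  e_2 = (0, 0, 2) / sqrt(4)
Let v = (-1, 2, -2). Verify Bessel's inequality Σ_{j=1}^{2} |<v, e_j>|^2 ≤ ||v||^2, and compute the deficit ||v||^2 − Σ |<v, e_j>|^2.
Σ |<v, e_j>|^2 = 4; ||v||^2 = 9; deficit = 5

Write each e_j = u_j / sqrt(<u_j, u_j>) where u_j is the displayed integer vector. Then <v, e_j> = <v, u_j> / sqrt(<u_j, u_j>), so |<v, e_j>|^2 = <v, u_j>^2 / <u_j, u_j>.
Coefficients: <v, e_1> = 0/sqrt(5), <v, e_2> = -4/sqrt(4).
Square and sum: Σ |<v, e_j>|^2 = 4.
Compute ||v||^2 = v·v = 9.
Deficit = 9 − 4 = 5 ≥ 0, confirming Bessel's inequality. (The deficit equals ||v − Σ <v,e_j> e_j||^2, the squared distance from v to span{e_j}.)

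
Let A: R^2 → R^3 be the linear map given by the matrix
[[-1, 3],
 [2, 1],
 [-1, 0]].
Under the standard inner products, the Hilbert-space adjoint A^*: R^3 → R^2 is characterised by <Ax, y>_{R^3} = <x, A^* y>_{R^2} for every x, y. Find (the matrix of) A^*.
A^* = A^T =
[[-1, 2, -1],
 [3, 1, 0]]

For real matrices with standard dot products, the defining identity <Ax, y> = <x, A^* y> gives (Ax)^T y = x^T (A^*) y, i.e. x^T A^T y = x^T (A^*) y. Since this holds for all x, y, we must have A^* = A^T. Therefore
A^* =
[[-1, 2, -1],
 [3, 1, 0]].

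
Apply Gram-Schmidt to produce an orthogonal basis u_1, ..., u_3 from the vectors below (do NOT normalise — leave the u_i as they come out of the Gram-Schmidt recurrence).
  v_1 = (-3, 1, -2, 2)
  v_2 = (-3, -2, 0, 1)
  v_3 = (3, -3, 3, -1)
Orthogonal basis:
  u_1 = (-3, 1, -2, 2)
  u_2 = (-3/2, -5/2, 1, 0)
  u_3 = (35/57, -53/171, 25/171, 11/9)

Apply the Gram-Schmidt recurrence
  u_1 = v_1
  u_i = v_i − Σ_{j<i} ((v_i · u_j) / (u_j · u_j)) · u_j.

Step by step this gives:
  u_1 = (-3, 1, -2, 2)
  u_2 = (-3/2, -5/2, 1, 0)
  u_3 = (35/57, -53/171, 25/171, 11/9)

Orthogonality check:
  u_2 · u_1 = 0 (should be 0)
  u_3 · u_1 = 0 (should be 0)
  u_3 · u_2 = 0 (should be 0)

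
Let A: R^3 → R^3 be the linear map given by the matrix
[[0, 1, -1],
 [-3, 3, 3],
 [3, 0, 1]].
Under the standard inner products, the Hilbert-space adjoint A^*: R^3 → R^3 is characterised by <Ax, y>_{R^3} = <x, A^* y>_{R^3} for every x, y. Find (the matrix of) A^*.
A^* = A^T =
[[0, -3, 3],
 [1, 3, 0],
 [-1, 3, 1]]

For real matrices with standard dot products, the defining identity <Ax, y> = <x, A^* y> gives (Ax)^T y = x^T (A^*) y, i.e. x^T A^T y = x^T (A^*) y. Since this holds for all x, y, we must have A^* = A^T. Therefore
A^* =
[[0, -3, 3],
 [1, 3, 0],
 [-1, 3, 1]].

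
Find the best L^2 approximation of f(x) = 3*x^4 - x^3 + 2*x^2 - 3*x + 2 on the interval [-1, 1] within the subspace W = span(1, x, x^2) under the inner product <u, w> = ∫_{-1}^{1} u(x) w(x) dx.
g(x) = 32*x^2/7 - 18*x/5 + 61/35

The best approximation g ∈ W is the orthogonal projection of f onto W. Writing g = a_0 + a_1 x + a_2 x^2, the coefficients solve the normal equations G · a = b where
  G_{ij} = <φ_i, φ_j> and b_i = <f, φ_i>, with φ_0 = 1, φ_1 = x, φ_2 = x^2.
G =
  [2, 0, 2/3]
  [0, 2/3, 0]
  [2/3, 0, 2/5],
b = (98/15, -12/5, 314/105).
Solving gives a_0 = 61/35, a_1 = -18/5, a_2 = 32/7, so
  g(x) = 32*x^2/7 - 18*x/5 + 61/35.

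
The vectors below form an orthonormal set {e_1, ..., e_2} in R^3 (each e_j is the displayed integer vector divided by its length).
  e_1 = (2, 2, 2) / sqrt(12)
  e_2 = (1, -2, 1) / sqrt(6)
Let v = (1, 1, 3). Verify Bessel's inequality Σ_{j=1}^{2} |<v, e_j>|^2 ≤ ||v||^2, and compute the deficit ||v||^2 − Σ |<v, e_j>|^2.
Σ |<v, e_j>|^2 = 9; ||v||^2 = 11; deficit = 2

Write each e_j = u_j / sqrt(<u_j, u_j>) where u_j is the displayed integer vector. Then <v, e_j> = <v, u_j> / sqrt(<u_j, u_j>), so |<v, e_j>|^2 = <v, u_j>^2 / <u_j, u_j>.
Coefficients: <v, e_1> = 10/sqrt(12), <v, e_2> = 2/sqrt(6).
Square and sum: Σ |<v, e_j>|^2 = 9.
Compute ||v||^2 = v·v = 11.
Deficit = 11 − 9 = 2 ≥ 0, confirming Bessel's inequality. (The deficit equals ||v − Σ <v,e_j> e_j||^2, the squared distance from v to span{e_j}.)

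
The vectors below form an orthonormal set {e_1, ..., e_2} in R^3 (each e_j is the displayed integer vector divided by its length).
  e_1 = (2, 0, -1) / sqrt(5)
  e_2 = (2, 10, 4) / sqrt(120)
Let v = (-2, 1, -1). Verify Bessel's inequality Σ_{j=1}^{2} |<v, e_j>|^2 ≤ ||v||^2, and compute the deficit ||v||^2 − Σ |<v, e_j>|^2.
Σ |<v, e_j>|^2 = 11/6; ||v||^2 = 6; deficit = 25/6

Write each e_j = u_j / sqrt(<u_j, u_j>) where u_j is the displayed integer vector. Then <v, e_j> = <v, u_j> / sqrt(<u_j, u_j>), so |<v, e_j>|^2 = <v, u_j>^2 / <u_j, u_j>.
Coefficients: <v, e_1> = -3/sqrt(5), <v, e_2> = 2/sqrt(120).
Square and sum: Σ |<v, e_j>|^2 = 11/6.
Compute ||v||^2 = v·v = 6.
Deficit = 6 − 11/6 = 25/6 ≥ 0, confirming Bessel's inequality. (The deficit equals ||v − Σ <v,e_j> e_j||^2, the squared distance from v to span{e_j}.)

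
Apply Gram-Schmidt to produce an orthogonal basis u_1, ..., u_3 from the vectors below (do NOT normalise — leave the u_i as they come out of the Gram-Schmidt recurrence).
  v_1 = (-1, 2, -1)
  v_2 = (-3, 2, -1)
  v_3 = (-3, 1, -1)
Orthogonal basis:
  u_1 = (-1, 2, -1)
  u_2 = (-5/3, -2/3, 1/3)
  u_3 = (0, -1/5, -2/5)

Apply the Gram-Schmidt recurrence
  u_1 = v_1
  u_i = v_i − Σ_{j<i} ((v_i · u_j) / (u_j · u_j)) · u_j.

Step by step this gives:
  u_1 = (-1, 2, -1)
  u_2 = (-5/3, -2/3, 1/3)
  u_3 = (0, -1/5, -2/5)

Orthogonality check:
  u_2 · u_1 = 0 (should be 0)
  u_3 · u_1 = 0 (should be 0)
  u_3 · u_2 = 0 (should be 0)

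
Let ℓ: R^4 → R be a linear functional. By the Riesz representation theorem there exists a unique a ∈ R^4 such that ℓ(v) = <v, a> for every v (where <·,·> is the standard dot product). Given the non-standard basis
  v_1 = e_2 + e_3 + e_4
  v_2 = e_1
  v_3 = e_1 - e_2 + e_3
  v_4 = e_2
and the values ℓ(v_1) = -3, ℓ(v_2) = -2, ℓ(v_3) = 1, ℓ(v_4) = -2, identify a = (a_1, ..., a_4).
a = (-2, -2, 1, -2)

Write a = (a_1, ..., a_4) in the standard basis. For each basis vector v_i, ℓ(v_i) = <v_i, a> is a linear equation in the a_j's. Collect the n equations into a matrix system V a = ℓ, where row i of V is v_i (expressed in the standard basis). Since V is invertible (lower-triangular with 1s on the diagonal, up to permutation), solve by back-substitution:
  V =
[[0, 1, 1, 1],
 [1, 0, 0, 0],
 [1, -1, 1, 0],
 [0, 1, 0, 0]]
  V a = (-3, -2, 1, -2)
Solving gives a = (-2, -2, 1, -2).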